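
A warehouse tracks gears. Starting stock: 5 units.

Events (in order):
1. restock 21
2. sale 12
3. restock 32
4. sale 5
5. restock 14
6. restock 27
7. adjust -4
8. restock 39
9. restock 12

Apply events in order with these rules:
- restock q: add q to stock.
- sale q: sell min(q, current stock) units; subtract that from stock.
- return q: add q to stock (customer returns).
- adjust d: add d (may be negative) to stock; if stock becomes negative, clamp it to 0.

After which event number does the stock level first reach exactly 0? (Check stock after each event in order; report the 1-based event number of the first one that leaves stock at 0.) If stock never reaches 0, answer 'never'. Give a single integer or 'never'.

Answer: never

Derivation:
Processing events:
Start: stock = 5
  Event 1 (restock 21): 5 + 21 = 26
  Event 2 (sale 12): sell min(12,26)=12. stock: 26 - 12 = 14. total_sold = 12
  Event 3 (restock 32): 14 + 32 = 46
  Event 4 (sale 5): sell min(5,46)=5. stock: 46 - 5 = 41. total_sold = 17
  Event 5 (restock 14): 41 + 14 = 55
  Event 6 (restock 27): 55 + 27 = 82
  Event 7 (adjust -4): 82 + -4 = 78
  Event 8 (restock 39): 78 + 39 = 117
  Event 9 (restock 12): 117 + 12 = 129
Final: stock = 129, total_sold = 17

Stock never reaches 0.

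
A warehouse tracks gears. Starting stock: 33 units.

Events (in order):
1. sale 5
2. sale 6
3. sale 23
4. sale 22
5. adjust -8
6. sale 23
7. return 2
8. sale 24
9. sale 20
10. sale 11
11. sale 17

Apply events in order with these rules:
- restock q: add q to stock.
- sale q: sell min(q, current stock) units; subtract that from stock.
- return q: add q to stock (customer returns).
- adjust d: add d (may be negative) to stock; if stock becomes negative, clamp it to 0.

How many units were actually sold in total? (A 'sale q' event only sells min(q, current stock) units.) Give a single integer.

Answer: 35

Derivation:
Processing events:
Start: stock = 33
  Event 1 (sale 5): sell min(5,33)=5. stock: 33 - 5 = 28. total_sold = 5
  Event 2 (sale 6): sell min(6,28)=6. stock: 28 - 6 = 22. total_sold = 11
  Event 3 (sale 23): sell min(23,22)=22. stock: 22 - 22 = 0. total_sold = 33
  Event 4 (sale 22): sell min(22,0)=0. stock: 0 - 0 = 0. total_sold = 33
  Event 5 (adjust -8): 0 + -8 = 0 (clamped to 0)
  Event 6 (sale 23): sell min(23,0)=0. stock: 0 - 0 = 0. total_sold = 33
  Event 7 (return 2): 0 + 2 = 2
  Event 8 (sale 24): sell min(24,2)=2. stock: 2 - 2 = 0. total_sold = 35
  Event 9 (sale 20): sell min(20,0)=0. stock: 0 - 0 = 0. total_sold = 35
  Event 10 (sale 11): sell min(11,0)=0. stock: 0 - 0 = 0. total_sold = 35
  Event 11 (sale 17): sell min(17,0)=0. stock: 0 - 0 = 0. total_sold = 35
Final: stock = 0, total_sold = 35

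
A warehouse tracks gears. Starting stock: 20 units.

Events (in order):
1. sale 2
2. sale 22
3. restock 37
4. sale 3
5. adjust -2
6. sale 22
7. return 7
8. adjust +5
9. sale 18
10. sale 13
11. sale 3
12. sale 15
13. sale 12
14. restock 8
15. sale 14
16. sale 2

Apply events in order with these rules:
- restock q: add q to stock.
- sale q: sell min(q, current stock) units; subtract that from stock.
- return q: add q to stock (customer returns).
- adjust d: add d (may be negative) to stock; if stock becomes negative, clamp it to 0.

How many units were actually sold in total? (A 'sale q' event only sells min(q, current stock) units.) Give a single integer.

Answer: 75

Derivation:
Processing events:
Start: stock = 20
  Event 1 (sale 2): sell min(2,20)=2. stock: 20 - 2 = 18. total_sold = 2
  Event 2 (sale 22): sell min(22,18)=18. stock: 18 - 18 = 0. total_sold = 20
  Event 3 (restock 37): 0 + 37 = 37
  Event 4 (sale 3): sell min(3,37)=3. stock: 37 - 3 = 34. total_sold = 23
  Event 5 (adjust -2): 34 + -2 = 32
  Event 6 (sale 22): sell min(22,32)=22. stock: 32 - 22 = 10. total_sold = 45
  Event 7 (return 7): 10 + 7 = 17
  Event 8 (adjust +5): 17 + 5 = 22
  Event 9 (sale 18): sell min(18,22)=18. stock: 22 - 18 = 4. total_sold = 63
  Event 10 (sale 13): sell min(13,4)=4. stock: 4 - 4 = 0. total_sold = 67
  Event 11 (sale 3): sell min(3,0)=0. stock: 0 - 0 = 0. total_sold = 67
  Event 12 (sale 15): sell min(15,0)=0. stock: 0 - 0 = 0. total_sold = 67
  Event 13 (sale 12): sell min(12,0)=0. stock: 0 - 0 = 0. total_sold = 67
  Event 14 (restock 8): 0 + 8 = 8
  Event 15 (sale 14): sell min(14,8)=8. stock: 8 - 8 = 0. total_sold = 75
  Event 16 (sale 2): sell min(2,0)=0. stock: 0 - 0 = 0. total_sold = 75
Final: stock = 0, total_sold = 75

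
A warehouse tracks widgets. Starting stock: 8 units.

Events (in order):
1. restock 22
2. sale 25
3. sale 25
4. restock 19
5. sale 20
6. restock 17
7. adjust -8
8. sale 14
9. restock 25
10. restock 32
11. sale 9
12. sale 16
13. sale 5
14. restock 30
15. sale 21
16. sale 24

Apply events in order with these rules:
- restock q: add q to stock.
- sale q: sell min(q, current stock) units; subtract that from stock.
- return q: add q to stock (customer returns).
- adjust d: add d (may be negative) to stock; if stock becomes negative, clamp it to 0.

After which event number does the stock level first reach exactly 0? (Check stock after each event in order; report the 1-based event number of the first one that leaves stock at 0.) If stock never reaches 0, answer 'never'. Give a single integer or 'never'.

Processing events:
Start: stock = 8
  Event 1 (restock 22): 8 + 22 = 30
  Event 2 (sale 25): sell min(25,30)=25. stock: 30 - 25 = 5. total_sold = 25
  Event 3 (sale 25): sell min(25,5)=5. stock: 5 - 5 = 0. total_sold = 30
  Event 4 (restock 19): 0 + 19 = 19
  Event 5 (sale 20): sell min(20,19)=19. stock: 19 - 19 = 0. total_sold = 49
  Event 6 (restock 17): 0 + 17 = 17
  Event 7 (adjust -8): 17 + -8 = 9
  Event 8 (sale 14): sell min(14,9)=9. stock: 9 - 9 = 0. total_sold = 58
  Event 9 (restock 25): 0 + 25 = 25
  Event 10 (restock 32): 25 + 32 = 57
  Event 11 (sale 9): sell min(9,57)=9. stock: 57 - 9 = 48. total_sold = 67
  Event 12 (sale 16): sell min(16,48)=16. stock: 48 - 16 = 32. total_sold = 83
  Event 13 (sale 5): sell min(5,32)=5. stock: 32 - 5 = 27. total_sold = 88
  Event 14 (restock 30): 27 + 30 = 57
  Event 15 (sale 21): sell min(21,57)=21. stock: 57 - 21 = 36. total_sold = 109
  Event 16 (sale 24): sell min(24,36)=24. stock: 36 - 24 = 12. total_sold = 133
Final: stock = 12, total_sold = 133

First zero at event 3.

Answer: 3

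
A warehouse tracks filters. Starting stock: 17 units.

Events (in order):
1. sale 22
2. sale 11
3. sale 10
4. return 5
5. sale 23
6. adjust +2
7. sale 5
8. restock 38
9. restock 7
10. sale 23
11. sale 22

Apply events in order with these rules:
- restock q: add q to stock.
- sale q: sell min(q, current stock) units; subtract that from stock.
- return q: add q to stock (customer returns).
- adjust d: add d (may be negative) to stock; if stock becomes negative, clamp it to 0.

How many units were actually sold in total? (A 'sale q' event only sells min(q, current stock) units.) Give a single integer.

Answer: 69

Derivation:
Processing events:
Start: stock = 17
  Event 1 (sale 22): sell min(22,17)=17. stock: 17 - 17 = 0. total_sold = 17
  Event 2 (sale 11): sell min(11,0)=0. stock: 0 - 0 = 0. total_sold = 17
  Event 3 (sale 10): sell min(10,0)=0. stock: 0 - 0 = 0. total_sold = 17
  Event 4 (return 5): 0 + 5 = 5
  Event 5 (sale 23): sell min(23,5)=5. stock: 5 - 5 = 0. total_sold = 22
  Event 6 (adjust +2): 0 + 2 = 2
  Event 7 (sale 5): sell min(5,2)=2. stock: 2 - 2 = 0. total_sold = 24
  Event 8 (restock 38): 0 + 38 = 38
  Event 9 (restock 7): 38 + 7 = 45
  Event 10 (sale 23): sell min(23,45)=23. stock: 45 - 23 = 22. total_sold = 47
  Event 11 (sale 22): sell min(22,22)=22. stock: 22 - 22 = 0. total_sold = 69
Final: stock = 0, total_sold = 69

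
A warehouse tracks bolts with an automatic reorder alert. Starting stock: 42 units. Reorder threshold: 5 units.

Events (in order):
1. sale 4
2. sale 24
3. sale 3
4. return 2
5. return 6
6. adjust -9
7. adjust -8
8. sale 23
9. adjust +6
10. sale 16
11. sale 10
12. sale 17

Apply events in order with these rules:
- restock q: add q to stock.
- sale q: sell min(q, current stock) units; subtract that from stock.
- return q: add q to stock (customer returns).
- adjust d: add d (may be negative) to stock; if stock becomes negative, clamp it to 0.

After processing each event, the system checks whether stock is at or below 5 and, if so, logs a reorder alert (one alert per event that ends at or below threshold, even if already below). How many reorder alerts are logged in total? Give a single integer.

Answer: 5

Derivation:
Processing events:
Start: stock = 42
  Event 1 (sale 4): sell min(4,42)=4. stock: 42 - 4 = 38. total_sold = 4
  Event 2 (sale 24): sell min(24,38)=24. stock: 38 - 24 = 14. total_sold = 28
  Event 3 (sale 3): sell min(3,14)=3. stock: 14 - 3 = 11. total_sold = 31
  Event 4 (return 2): 11 + 2 = 13
  Event 5 (return 6): 13 + 6 = 19
  Event 6 (adjust -9): 19 + -9 = 10
  Event 7 (adjust -8): 10 + -8 = 2
  Event 8 (sale 23): sell min(23,2)=2. stock: 2 - 2 = 0. total_sold = 33
  Event 9 (adjust +6): 0 + 6 = 6
  Event 10 (sale 16): sell min(16,6)=6. stock: 6 - 6 = 0. total_sold = 39
  Event 11 (sale 10): sell min(10,0)=0. stock: 0 - 0 = 0. total_sold = 39
  Event 12 (sale 17): sell min(17,0)=0. stock: 0 - 0 = 0. total_sold = 39
Final: stock = 0, total_sold = 39

Checking against threshold 5:
  After event 1: stock=38 > 5
  After event 2: stock=14 > 5
  After event 3: stock=11 > 5
  After event 4: stock=13 > 5
  After event 5: stock=19 > 5
  After event 6: stock=10 > 5
  After event 7: stock=2 <= 5 -> ALERT
  After event 8: stock=0 <= 5 -> ALERT
  After event 9: stock=6 > 5
  After event 10: stock=0 <= 5 -> ALERT
  After event 11: stock=0 <= 5 -> ALERT
  After event 12: stock=0 <= 5 -> ALERT
Alert events: [7, 8, 10, 11, 12]. Count = 5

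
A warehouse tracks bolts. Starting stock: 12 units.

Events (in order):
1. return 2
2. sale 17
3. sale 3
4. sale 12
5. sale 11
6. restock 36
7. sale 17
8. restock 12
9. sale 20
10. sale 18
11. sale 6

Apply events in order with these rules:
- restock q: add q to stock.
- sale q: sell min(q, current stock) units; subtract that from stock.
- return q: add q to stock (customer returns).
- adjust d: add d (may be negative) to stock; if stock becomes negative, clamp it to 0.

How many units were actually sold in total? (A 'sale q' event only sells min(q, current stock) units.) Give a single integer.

Answer: 62

Derivation:
Processing events:
Start: stock = 12
  Event 1 (return 2): 12 + 2 = 14
  Event 2 (sale 17): sell min(17,14)=14. stock: 14 - 14 = 0. total_sold = 14
  Event 3 (sale 3): sell min(3,0)=0. stock: 0 - 0 = 0. total_sold = 14
  Event 4 (sale 12): sell min(12,0)=0. stock: 0 - 0 = 0. total_sold = 14
  Event 5 (sale 11): sell min(11,0)=0. stock: 0 - 0 = 0. total_sold = 14
  Event 6 (restock 36): 0 + 36 = 36
  Event 7 (sale 17): sell min(17,36)=17. stock: 36 - 17 = 19. total_sold = 31
  Event 8 (restock 12): 19 + 12 = 31
  Event 9 (sale 20): sell min(20,31)=20. stock: 31 - 20 = 11. total_sold = 51
  Event 10 (sale 18): sell min(18,11)=11. stock: 11 - 11 = 0. total_sold = 62
  Event 11 (sale 6): sell min(6,0)=0. stock: 0 - 0 = 0. total_sold = 62
Final: stock = 0, total_sold = 62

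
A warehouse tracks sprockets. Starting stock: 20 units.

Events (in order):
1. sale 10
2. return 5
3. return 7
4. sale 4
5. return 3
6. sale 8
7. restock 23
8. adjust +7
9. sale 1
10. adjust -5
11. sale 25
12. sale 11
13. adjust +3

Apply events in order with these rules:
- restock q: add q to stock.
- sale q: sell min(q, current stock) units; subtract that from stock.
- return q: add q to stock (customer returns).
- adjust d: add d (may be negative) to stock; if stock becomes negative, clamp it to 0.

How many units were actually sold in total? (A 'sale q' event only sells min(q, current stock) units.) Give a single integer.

Answer: 59

Derivation:
Processing events:
Start: stock = 20
  Event 1 (sale 10): sell min(10,20)=10. stock: 20 - 10 = 10. total_sold = 10
  Event 2 (return 5): 10 + 5 = 15
  Event 3 (return 7): 15 + 7 = 22
  Event 4 (sale 4): sell min(4,22)=4. stock: 22 - 4 = 18. total_sold = 14
  Event 5 (return 3): 18 + 3 = 21
  Event 6 (sale 8): sell min(8,21)=8. stock: 21 - 8 = 13. total_sold = 22
  Event 7 (restock 23): 13 + 23 = 36
  Event 8 (adjust +7): 36 + 7 = 43
  Event 9 (sale 1): sell min(1,43)=1. stock: 43 - 1 = 42. total_sold = 23
  Event 10 (adjust -5): 42 + -5 = 37
  Event 11 (sale 25): sell min(25,37)=25. stock: 37 - 25 = 12. total_sold = 48
  Event 12 (sale 11): sell min(11,12)=11. stock: 12 - 11 = 1. total_sold = 59
  Event 13 (adjust +3): 1 + 3 = 4
Final: stock = 4, total_sold = 59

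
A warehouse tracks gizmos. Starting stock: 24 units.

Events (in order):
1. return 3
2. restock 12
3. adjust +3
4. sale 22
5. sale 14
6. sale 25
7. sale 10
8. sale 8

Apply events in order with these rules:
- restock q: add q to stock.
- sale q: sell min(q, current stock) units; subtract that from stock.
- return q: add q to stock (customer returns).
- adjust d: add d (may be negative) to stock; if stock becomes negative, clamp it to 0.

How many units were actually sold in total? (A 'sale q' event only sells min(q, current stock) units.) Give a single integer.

Answer: 42

Derivation:
Processing events:
Start: stock = 24
  Event 1 (return 3): 24 + 3 = 27
  Event 2 (restock 12): 27 + 12 = 39
  Event 3 (adjust +3): 39 + 3 = 42
  Event 4 (sale 22): sell min(22,42)=22. stock: 42 - 22 = 20. total_sold = 22
  Event 5 (sale 14): sell min(14,20)=14. stock: 20 - 14 = 6. total_sold = 36
  Event 6 (sale 25): sell min(25,6)=6. stock: 6 - 6 = 0. total_sold = 42
  Event 7 (sale 10): sell min(10,0)=0. stock: 0 - 0 = 0. total_sold = 42
  Event 8 (sale 8): sell min(8,0)=0. stock: 0 - 0 = 0. total_sold = 42
Final: stock = 0, total_sold = 42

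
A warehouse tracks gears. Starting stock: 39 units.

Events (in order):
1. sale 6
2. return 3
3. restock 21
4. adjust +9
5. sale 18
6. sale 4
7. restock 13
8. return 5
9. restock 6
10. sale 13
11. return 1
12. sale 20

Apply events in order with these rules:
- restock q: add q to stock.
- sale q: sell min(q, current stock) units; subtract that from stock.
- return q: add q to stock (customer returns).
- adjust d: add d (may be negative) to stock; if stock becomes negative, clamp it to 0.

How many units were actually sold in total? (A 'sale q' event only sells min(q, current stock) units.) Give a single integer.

Processing events:
Start: stock = 39
  Event 1 (sale 6): sell min(6,39)=6. stock: 39 - 6 = 33. total_sold = 6
  Event 2 (return 3): 33 + 3 = 36
  Event 3 (restock 21): 36 + 21 = 57
  Event 4 (adjust +9): 57 + 9 = 66
  Event 5 (sale 18): sell min(18,66)=18. stock: 66 - 18 = 48. total_sold = 24
  Event 6 (sale 4): sell min(4,48)=4. stock: 48 - 4 = 44. total_sold = 28
  Event 7 (restock 13): 44 + 13 = 57
  Event 8 (return 5): 57 + 5 = 62
  Event 9 (restock 6): 62 + 6 = 68
  Event 10 (sale 13): sell min(13,68)=13. stock: 68 - 13 = 55. total_sold = 41
  Event 11 (return 1): 55 + 1 = 56
  Event 12 (sale 20): sell min(20,56)=20. stock: 56 - 20 = 36. total_sold = 61
Final: stock = 36, total_sold = 61

Answer: 61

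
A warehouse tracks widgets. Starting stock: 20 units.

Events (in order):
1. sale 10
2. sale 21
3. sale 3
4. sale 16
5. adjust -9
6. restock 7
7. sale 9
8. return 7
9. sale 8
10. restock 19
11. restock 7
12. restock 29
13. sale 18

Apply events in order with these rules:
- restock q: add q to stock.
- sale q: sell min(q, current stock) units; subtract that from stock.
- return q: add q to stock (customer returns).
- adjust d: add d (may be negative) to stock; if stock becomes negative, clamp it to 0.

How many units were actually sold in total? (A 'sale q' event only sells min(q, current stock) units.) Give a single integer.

Processing events:
Start: stock = 20
  Event 1 (sale 10): sell min(10,20)=10. stock: 20 - 10 = 10. total_sold = 10
  Event 2 (sale 21): sell min(21,10)=10. stock: 10 - 10 = 0. total_sold = 20
  Event 3 (sale 3): sell min(3,0)=0. stock: 0 - 0 = 0. total_sold = 20
  Event 4 (sale 16): sell min(16,0)=0. stock: 0 - 0 = 0. total_sold = 20
  Event 5 (adjust -9): 0 + -9 = 0 (clamped to 0)
  Event 6 (restock 7): 0 + 7 = 7
  Event 7 (sale 9): sell min(9,7)=7. stock: 7 - 7 = 0. total_sold = 27
  Event 8 (return 7): 0 + 7 = 7
  Event 9 (sale 8): sell min(8,7)=7. stock: 7 - 7 = 0. total_sold = 34
  Event 10 (restock 19): 0 + 19 = 19
  Event 11 (restock 7): 19 + 7 = 26
  Event 12 (restock 29): 26 + 29 = 55
  Event 13 (sale 18): sell min(18,55)=18. stock: 55 - 18 = 37. total_sold = 52
Final: stock = 37, total_sold = 52

Answer: 52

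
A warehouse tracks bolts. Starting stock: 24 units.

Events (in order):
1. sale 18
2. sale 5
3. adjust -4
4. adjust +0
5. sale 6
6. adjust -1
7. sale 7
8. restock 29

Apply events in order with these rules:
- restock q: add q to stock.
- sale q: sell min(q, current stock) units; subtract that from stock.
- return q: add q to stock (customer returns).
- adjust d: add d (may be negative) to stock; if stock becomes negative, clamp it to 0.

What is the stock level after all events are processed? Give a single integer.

Processing events:
Start: stock = 24
  Event 1 (sale 18): sell min(18,24)=18. stock: 24 - 18 = 6. total_sold = 18
  Event 2 (sale 5): sell min(5,6)=5. stock: 6 - 5 = 1. total_sold = 23
  Event 3 (adjust -4): 1 + -4 = 0 (clamped to 0)
  Event 4 (adjust +0): 0 + 0 = 0
  Event 5 (sale 6): sell min(6,0)=0. stock: 0 - 0 = 0. total_sold = 23
  Event 6 (adjust -1): 0 + -1 = 0 (clamped to 0)
  Event 7 (sale 7): sell min(7,0)=0. stock: 0 - 0 = 0. total_sold = 23
  Event 8 (restock 29): 0 + 29 = 29
Final: stock = 29, total_sold = 23

Answer: 29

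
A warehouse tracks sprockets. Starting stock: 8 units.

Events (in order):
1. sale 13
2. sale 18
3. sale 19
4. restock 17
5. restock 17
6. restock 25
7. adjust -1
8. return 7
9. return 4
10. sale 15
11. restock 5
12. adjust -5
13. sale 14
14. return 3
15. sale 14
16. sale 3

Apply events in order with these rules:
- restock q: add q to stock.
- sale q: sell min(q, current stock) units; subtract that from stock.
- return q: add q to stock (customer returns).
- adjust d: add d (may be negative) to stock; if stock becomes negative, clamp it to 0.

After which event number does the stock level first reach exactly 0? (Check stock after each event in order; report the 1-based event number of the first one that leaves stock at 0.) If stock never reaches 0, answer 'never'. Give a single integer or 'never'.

Processing events:
Start: stock = 8
  Event 1 (sale 13): sell min(13,8)=8. stock: 8 - 8 = 0. total_sold = 8
  Event 2 (sale 18): sell min(18,0)=0. stock: 0 - 0 = 0. total_sold = 8
  Event 3 (sale 19): sell min(19,0)=0. stock: 0 - 0 = 0. total_sold = 8
  Event 4 (restock 17): 0 + 17 = 17
  Event 5 (restock 17): 17 + 17 = 34
  Event 6 (restock 25): 34 + 25 = 59
  Event 7 (adjust -1): 59 + -1 = 58
  Event 8 (return 7): 58 + 7 = 65
  Event 9 (return 4): 65 + 4 = 69
  Event 10 (sale 15): sell min(15,69)=15. stock: 69 - 15 = 54. total_sold = 23
  Event 11 (restock 5): 54 + 5 = 59
  Event 12 (adjust -5): 59 + -5 = 54
  Event 13 (sale 14): sell min(14,54)=14. stock: 54 - 14 = 40. total_sold = 37
  Event 14 (return 3): 40 + 3 = 43
  Event 15 (sale 14): sell min(14,43)=14. stock: 43 - 14 = 29. total_sold = 51
  Event 16 (sale 3): sell min(3,29)=3. stock: 29 - 3 = 26. total_sold = 54
Final: stock = 26, total_sold = 54

First zero at event 1.

Answer: 1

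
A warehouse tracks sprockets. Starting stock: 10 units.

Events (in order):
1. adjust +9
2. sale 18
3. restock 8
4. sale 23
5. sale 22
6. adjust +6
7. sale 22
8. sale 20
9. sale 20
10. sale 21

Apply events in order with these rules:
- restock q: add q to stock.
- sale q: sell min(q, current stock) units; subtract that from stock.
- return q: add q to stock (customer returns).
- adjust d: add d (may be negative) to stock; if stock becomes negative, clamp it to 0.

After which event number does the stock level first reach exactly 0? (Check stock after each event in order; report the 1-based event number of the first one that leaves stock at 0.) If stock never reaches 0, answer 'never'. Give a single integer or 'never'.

Answer: 4

Derivation:
Processing events:
Start: stock = 10
  Event 1 (adjust +9): 10 + 9 = 19
  Event 2 (sale 18): sell min(18,19)=18. stock: 19 - 18 = 1. total_sold = 18
  Event 3 (restock 8): 1 + 8 = 9
  Event 4 (sale 23): sell min(23,9)=9. stock: 9 - 9 = 0. total_sold = 27
  Event 5 (sale 22): sell min(22,0)=0. stock: 0 - 0 = 0. total_sold = 27
  Event 6 (adjust +6): 0 + 6 = 6
  Event 7 (sale 22): sell min(22,6)=6. stock: 6 - 6 = 0. total_sold = 33
  Event 8 (sale 20): sell min(20,0)=0. stock: 0 - 0 = 0. total_sold = 33
  Event 9 (sale 20): sell min(20,0)=0. stock: 0 - 0 = 0. total_sold = 33
  Event 10 (sale 21): sell min(21,0)=0. stock: 0 - 0 = 0. total_sold = 33
Final: stock = 0, total_sold = 33

First zero at event 4.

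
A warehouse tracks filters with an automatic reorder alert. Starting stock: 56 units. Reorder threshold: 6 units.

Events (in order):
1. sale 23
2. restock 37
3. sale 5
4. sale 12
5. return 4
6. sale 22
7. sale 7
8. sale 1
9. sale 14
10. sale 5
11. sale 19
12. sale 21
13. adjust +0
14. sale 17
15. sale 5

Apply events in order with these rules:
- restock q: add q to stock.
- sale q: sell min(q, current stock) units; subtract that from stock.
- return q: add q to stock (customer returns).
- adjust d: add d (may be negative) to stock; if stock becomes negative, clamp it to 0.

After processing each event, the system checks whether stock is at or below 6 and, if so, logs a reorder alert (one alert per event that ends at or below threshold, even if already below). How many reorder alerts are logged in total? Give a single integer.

Answer: 5

Derivation:
Processing events:
Start: stock = 56
  Event 1 (sale 23): sell min(23,56)=23. stock: 56 - 23 = 33. total_sold = 23
  Event 2 (restock 37): 33 + 37 = 70
  Event 3 (sale 5): sell min(5,70)=5. stock: 70 - 5 = 65. total_sold = 28
  Event 4 (sale 12): sell min(12,65)=12. stock: 65 - 12 = 53. total_sold = 40
  Event 5 (return 4): 53 + 4 = 57
  Event 6 (sale 22): sell min(22,57)=22. stock: 57 - 22 = 35. total_sold = 62
  Event 7 (sale 7): sell min(7,35)=7. stock: 35 - 7 = 28. total_sold = 69
  Event 8 (sale 1): sell min(1,28)=1. stock: 28 - 1 = 27. total_sold = 70
  Event 9 (sale 14): sell min(14,27)=14. stock: 27 - 14 = 13. total_sold = 84
  Event 10 (sale 5): sell min(5,13)=5. stock: 13 - 5 = 8. total_sold = 89
  Event 11 (sale 19): sell min(19,8)=8. stock: 8 - 8 = 0. total_sold = 97
  Event 12 (sale 21): sell min(21,0)=0. stock: 0 - 0 = 0. total_sold = 97
  Event 13 (adjust +0): 0 + 0 = 0
  Event 14 (sale 17): sell min(17,0)=0. stock: 0 - 0 = 0. total_sold = 97
  Event 15 (sale 5): sell min(5,0)=0. stock: 0 - 0 = 0. total_sold = 97
Final: stock = 0, total_sold = 97

Checking against threshold 6:
  After event 1: stock=33 > 6
  After event 2: stock=70 > 6
  After event 3: stock=65 > 6
  After event 4: stock=53 > 6
  After event 5: stock=57 > 6
  After event 6: stock=35 > 6
  After event 7: stock=28 > 6
  After event 8: stock=27 > 6
  After event 9: stock=13 > 6
  After event 10: stock=8 > 6
  After event 11: stock=0 <= 6 -> ALERT
  After event 12: stock=0 <= 6 -> ALERT
  After event 13: stock=0 <= 6 -> ALERT
  After event 14: stock=0 <= 6 -> ALERT
  After event 15: stock=0 <= 6 -> ALERT
Alert events: [11, 12, 13, 14, 15]. Count = 5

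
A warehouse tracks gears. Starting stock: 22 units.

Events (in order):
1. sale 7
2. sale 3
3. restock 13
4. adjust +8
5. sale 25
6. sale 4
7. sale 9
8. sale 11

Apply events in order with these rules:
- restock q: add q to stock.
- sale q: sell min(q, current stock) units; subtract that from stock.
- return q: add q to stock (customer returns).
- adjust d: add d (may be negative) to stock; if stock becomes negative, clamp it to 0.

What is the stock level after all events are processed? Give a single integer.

Answer: 0

Derivation:
Processing events:
Start: stock = 22
  Event 1 (sale 7): sell min(7,22)=7. stock: 22 - 7 = 15. total_sold = 7
  Event 2 (sale 3): sell min(3,15)=3. stock: 15 - 3 = 12. total_sold = 10
  Event 3 (restock 13): 12 + 13 = 25
  Event 4 (adjust +8): 25 + 8 = 33
  Event 5 (sale 25): sell min(25,33)=25. stock: 33 - 25 = 8. total_sold = 35
  Event 6 (sale 4): sell min(4,8)=4. stock: 8 - 4 = 4. total_sold = 39
  Event 7 (sale 9): sell min(9,4)=4. stock: 4 - 4 = 0. total_sold = 43
  Event 8 (sale 11): sell min(11,0)=0. stock: 0 - 0 = 0. total_sold = 43
Final: stock = 0, total_sold = 43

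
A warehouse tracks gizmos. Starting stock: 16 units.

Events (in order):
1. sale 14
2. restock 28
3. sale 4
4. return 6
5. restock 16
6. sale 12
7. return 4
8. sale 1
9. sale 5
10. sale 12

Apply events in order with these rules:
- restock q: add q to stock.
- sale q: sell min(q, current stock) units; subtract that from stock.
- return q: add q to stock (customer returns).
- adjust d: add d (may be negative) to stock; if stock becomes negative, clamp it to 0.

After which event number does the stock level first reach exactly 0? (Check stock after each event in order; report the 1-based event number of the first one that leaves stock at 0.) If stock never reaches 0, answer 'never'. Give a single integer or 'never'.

Processing events:
Start: stock = 16
  Event 1 (sale 14): sell min(14,16)=14. stock: 16 - 14 = 2. total_sold = 14
  Event 2 (restock 28): 2 + 28 = 30
  Event 3 (sale 4): sell min(4,30)=4. stock: 30 - 4 = 26. total_sold = 18
  Event 4 (return 6): 26 + 6 = 32
  Event 5 (restock 16): 32 + 16 = 48
  Event 6 (sale 12): sell min(12,48)=12. stock: 48 - 12 = 36. total_sold = 30
  Event 7 (return 4): 36 + 4 = 40
  Event 8 (sale 1): sell min(1,40)=1. stock: 40 - 1 = 39. total_sold = 31
  Event 9 (sale 5): sell min(5,39)=5. stock: 39 - 5 = 34. total_sold = 36
  Event 10 (sale 12): sell min(12,34)=12. stock: 34 - 12 = 22. total_sold = 48
Final: stock = 22, total_sold = 48

Stock never reaches 0.

Answer: never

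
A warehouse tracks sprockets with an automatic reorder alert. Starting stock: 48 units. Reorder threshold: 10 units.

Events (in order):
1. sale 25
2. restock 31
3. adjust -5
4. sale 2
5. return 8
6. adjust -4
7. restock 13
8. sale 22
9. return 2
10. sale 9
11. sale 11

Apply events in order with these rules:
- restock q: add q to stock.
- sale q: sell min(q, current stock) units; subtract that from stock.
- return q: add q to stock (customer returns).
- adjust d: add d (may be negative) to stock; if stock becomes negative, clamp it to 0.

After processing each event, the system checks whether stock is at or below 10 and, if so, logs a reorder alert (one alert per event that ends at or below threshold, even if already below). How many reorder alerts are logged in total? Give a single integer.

Processing events:
Start: stock = 48
  Event 1 (sale 25): sell min(25,48)=25. stock: 48 - 25 = 23. total_sold = 25
  Event 2 (restock 31): 23 + 31 = 54
  Event 3 (adjust -5): 54 + -5 = 49
  Event 4 (sale 2): sell min(2,49)=2. stock: 49 - 2 = 47. total_sold = 27
  Event 5 (return 8): 47 + 8 = 55
  Event 6 (adjust -4): 55 + -4 = 51
  Event 7 (restock 13): 51 + 13 = 64
  Event 8 (sale 22): sell min(22,64)=22. stock: 64 - 22 = 42. total_sold = 49
  Event 9 (return 2): 42 + 2 = 44
  Event 10 (sale 9): sell min(9,44)=9. stock: 44 - 9 = 35. total_sold = 58
  Event 11 (sale 11): sell min(11,35)=11. stock: 35 - 11 = 24. total_sold = 69
Final: stock = 24, total_sold = 69

Checking against threshold 10:
  After event 1: stock=23 > 10
  After event 2: stock=54 > 10
  After event 3: stock=49 > 10
  After event 4: stock=47 > 10
  After event 5: stock=55 > 10
  After event 6: stock=51 > 10
  After event 7: stock=64 > 10
  After event 8: stock=42 > 10
  After event 9: stock=44 > 10
  After event 10: stock=35 > 10
  After event 11: stock=24 > 10
Alert events: []. Count = 0

Answer: 0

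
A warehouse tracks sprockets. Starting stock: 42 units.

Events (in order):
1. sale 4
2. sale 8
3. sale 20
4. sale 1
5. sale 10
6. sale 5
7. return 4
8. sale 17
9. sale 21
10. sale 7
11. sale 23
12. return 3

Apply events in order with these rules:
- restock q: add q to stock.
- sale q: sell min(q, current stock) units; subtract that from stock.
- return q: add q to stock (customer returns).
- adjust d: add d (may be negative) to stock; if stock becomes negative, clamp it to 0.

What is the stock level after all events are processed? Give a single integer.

Answer: 3

Derivation:
Processing events:
Start: stock = 42
  Event 1 (sale 4): sell min(4,42)=4. stock: 42 - 4 = 38. total_sold = 4
  Event 2 (sale 8): sell min(8,38)=8. stock: 38 - 8 = 30. total_sold = 12
  Event 3 (sale 20): sell min(20,30)=20. stock: 30 - 20 = 10. total_sold = 32
  Event 4 (sale 1): sell min(1,10)=1. stock: 10 - 1 = 9. total_sold = 33
  Event 5 (sale 10): sell min(10,9)=9. stock: 9 - 9 = 0. total_sold = 42
  Event 6 (sale 5): sell min(5,0)=0. stock: 0 - 0 = 0. total_sold = 42
  Event 7 (return 4): 0 + 4 = 4
  Event 8 (sale 17): sell min(17,4)=4. stock: 4 - 4 = 0. total_sold = 46
  Event 9 (sale 21): sell min(21,0)=0. stock: 0 - 0 = 0. total_sold = 46
  Event 10 (sale 7): sell min(7,0)=0. stock: 0 - 0 = 0. total_sold = 46
  Event 11 (sale 23): sell min(23,0)=0. stock: 0 - 0 = 0. total_sold = 46
  Event 12 (return 3): 0 + 3 = 3
Final: stock = 3, total_sold = 46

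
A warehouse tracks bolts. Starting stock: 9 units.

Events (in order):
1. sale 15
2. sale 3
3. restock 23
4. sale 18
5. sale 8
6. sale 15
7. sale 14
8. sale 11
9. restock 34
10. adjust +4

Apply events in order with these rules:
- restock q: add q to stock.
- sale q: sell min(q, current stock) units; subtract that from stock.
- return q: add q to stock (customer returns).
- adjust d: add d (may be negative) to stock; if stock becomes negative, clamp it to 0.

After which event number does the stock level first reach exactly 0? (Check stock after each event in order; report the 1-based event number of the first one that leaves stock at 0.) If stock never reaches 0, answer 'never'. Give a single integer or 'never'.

Answer: 1

Derivation:
Processing events:
Start: stock = 9
  Event 1 (sale 15): sell min(15,9)=9. stock: 9 - 9 = 0. total_sold = 9
  Event 2 (sale 3): sell min(3,0)=0. stock: 0 - 0 = 0. total_sold = 9
  Event 3 (restock 23): 0 + 23 = 23
  Event 4 (sale 18): sell min(18,23)=18. stock: 23 - 18 = 5. total_sold = 27
  Event 5 (sale 8): sell min(8,5)=5. stock: 5 - 5 = 0. total_sold = 32
  Event 6 (sale 15): sell min(15,0)=0. stock: 0 - 0 = 0. total_sold = 32
  Event 7 (sale 14): sell min(14,0)=0. stock: 0 - 0 = 0. total_sold = 32
  Event 8 (sale 11): sell min(11,0)=0. stock: 0 - 0 = 0. total_sold = 32
  Event 9 (restock 34): 0 + 34 = 34
  Event 10 (adjust +4): 34 + 4 = 38
Final: stock = 38, total_sold = 32

First zero at event 1.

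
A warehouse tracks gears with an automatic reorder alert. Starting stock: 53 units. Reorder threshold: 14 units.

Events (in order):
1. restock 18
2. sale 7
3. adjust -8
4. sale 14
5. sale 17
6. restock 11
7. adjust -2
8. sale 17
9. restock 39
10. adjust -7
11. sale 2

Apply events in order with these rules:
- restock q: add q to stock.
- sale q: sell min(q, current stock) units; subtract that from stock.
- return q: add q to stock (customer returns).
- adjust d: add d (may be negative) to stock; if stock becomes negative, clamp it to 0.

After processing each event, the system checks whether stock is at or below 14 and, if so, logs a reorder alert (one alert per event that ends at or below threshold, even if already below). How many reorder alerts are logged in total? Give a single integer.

Answer: 0

Derivation:
Processing events:
Start: stock = 53
  Event 1 (restock 18): 53 + 18 = 71
  Event 2 (sale 7): sell min(7,71)=7. stock: 71 - 7 = 64. total_sold = 7
  Event 3 (adjust -8): 64 + -8 = 56
  Event 4 (sale 14): sell min(14,56)=14. stock: 56 - 14 = 42. total_sold = 21
  Event 5 (sale 17): sell min(17,42)=17. stock: 42 - 17 = 25. total_sold = 38
  Event 6 (restock 11): 25 + 11 = 36
  Event 7 (adjust -2): 36 + -2 = 34
  Event 8 (sale 17): sell min(17,34)=17. stock: 34 - 17 = 17. total_sold = 55
  Event 9 (restock 39): 17 + 39 = 56
  Event 10 (adjust -7): 56 + -7 = 49
  Event 11 (sale 2): sell min(2,49)=2. stock: 49 - 2 = 47. total_sold = 57
Final: stock = 47, total_sold = 57

Checking against threshold 14:
  After event 1: stock=71 > 14
  After event 2: stock=64 > 14
  After event 3: stock=56 > 14
  After event 4: stock=42 > 14
  After event 5: stock=25 > 14
  After event 6: stock=36 > 14
  After event 7: stock=34 > 14
  After event 8: stock=17 > 14
  After event 9: stock=56 > 14
  After event 10: stock=49 > 14
  After event 11: stock=47 > 14
Alert events: []. Count = 0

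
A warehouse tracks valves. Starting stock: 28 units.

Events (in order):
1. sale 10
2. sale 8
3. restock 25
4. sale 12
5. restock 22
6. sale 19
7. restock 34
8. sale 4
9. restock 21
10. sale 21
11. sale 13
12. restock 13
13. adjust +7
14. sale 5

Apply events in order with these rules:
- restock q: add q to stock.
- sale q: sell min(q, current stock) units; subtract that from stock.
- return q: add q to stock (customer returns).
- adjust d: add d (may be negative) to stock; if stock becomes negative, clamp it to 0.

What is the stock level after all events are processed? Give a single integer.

Processing events:
Start: stock = 28
  Event 1 (sale 10): sell min(10,28)=10. stock: 28 - 10 = 18. total_sold = 10
  Event 2 (sale 8): sell min(8,18)=8. stock: 18 - 8 = 10. total_sold = 18
  Event 3 (restock 25): 10 + 25 = 35
  Event 4 (sale 12): sell min(12,35)=12. stock: 35 - 12 = 23. total_sold = 30
  Event 5 (restock 22): 23 + 22 = 45
  Event 6 (sale 19): sell min(19,45)=19. stock: 45 - 19 = 26. total_sold = 49
  Event 7 (restock 34): 26 + 34 = 60
  Event 8 (sale 4): sell min(4,60)=4. stock: 60 - 4 = 56. total_sold = 53
  Event 9 (restock 21): 56 + 21 = 77
  Event 10 (sale 21): sell min(21,77)=21. stock: 77 - 21 = 56. total_sold = 74
  Event 11 (sale 13): sell min(13,56)=13. stock: 56 - 13 = 43. total_sold = 87
  Event 12 (restock 13): 43 + 13 = 56
  Event 13 (adjust +7): 56 + 7 = 63
  Event 14 (sale 5): sell min(5,63)=5. stock: 63 - 5 = 58. total_sold = 92
Final: stock = 58, total_sold = 92

Answer: 58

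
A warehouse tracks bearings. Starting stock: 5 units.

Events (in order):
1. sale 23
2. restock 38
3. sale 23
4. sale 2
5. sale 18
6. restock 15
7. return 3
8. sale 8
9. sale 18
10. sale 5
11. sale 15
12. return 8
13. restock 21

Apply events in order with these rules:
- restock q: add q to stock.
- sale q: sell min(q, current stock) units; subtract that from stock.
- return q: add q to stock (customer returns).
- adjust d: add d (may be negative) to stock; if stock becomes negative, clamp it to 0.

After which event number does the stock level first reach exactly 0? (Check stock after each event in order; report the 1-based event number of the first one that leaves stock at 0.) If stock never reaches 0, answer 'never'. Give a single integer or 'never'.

Answer: 1

Derivation:
Processing events:
Start: stock = 5
  Event 1 (sale 23): sell min(23,5)=5. stock: 5 - 5 = 0. total_sold = 5
  Event 2 (restock 38): 0 + 38 = 38
  Event 3 (sale 23): sell min(23,38)=23. stock: 38 - 23 = 15. total_sold = 28
  Event 4 (sale 2): sell min(2,15)=2. stock: 15 - 2 = 13. total_sold = 30
  Event 5 (sale 18): sell min(18,13)=13. stock: 13 - 13 = 0. total_sold = 43
  Event 6 (restock 15): 0 + 15 = 15
  Event 7 (return 3): 15 + 3 = 18
  Event 8 (sale 8): sell min(8,18)=8. stock: 18 - 8 = 10. total_sold = 51
  Event 9 (sale 18): sell min(18,10)=10. stock: 10 - 10 = 0. total_sold = 61
  Event 10 (sale 5): sell min(5,0)=0. stock: 0 - 0 = 0. total_sold = 61
  Event 11 (sale 15): sell min(15,0)=0. stock: 0 - 0 = 0. total_sold = 61
  Event 12 (return 8): 0 + 8 = 8
  Event 13 (restock 21): 8 + 21 = 29
Final: stock = 29, total_sold = 61

First zero at event 1.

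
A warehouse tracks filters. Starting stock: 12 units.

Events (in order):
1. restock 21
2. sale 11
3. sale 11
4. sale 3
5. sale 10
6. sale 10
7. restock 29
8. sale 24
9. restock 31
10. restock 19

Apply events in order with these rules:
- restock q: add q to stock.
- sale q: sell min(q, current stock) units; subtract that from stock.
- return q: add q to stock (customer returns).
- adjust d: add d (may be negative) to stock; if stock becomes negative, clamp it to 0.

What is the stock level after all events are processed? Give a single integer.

Answer: 55

Derivation:
Processing events:
Start: stock = 12
  Event 1 (restock 21): 12 + 21 = 33
  Event 2 (sale 11): sell min(11,33)=11. stock: 33 - 11 = 22. total_sold = 11
  Event 3 (sale 11): sell min(11,22)=11. stock: 22 - 11 = 11. total_sold = 22
  Event 4 (sale 3): sell min(3,11)=3. stock: 11 - 3 = 8. total_sold = 25
  Event 5 (sale 10): sell min(10,8)=8. stock: 8 - 8 = 0. total_sold = 33
  Event 6 (sale 10): sell min(10,0)=0. stock: 0 - 0 = 0. total_sold = 33
  Event 7 (restock 29): 0 + 29 = 29
  Event 8 (sale 24): sell min(24,29)=24. stock: 29 - 24 = 5. total_sold = 57
  Event 9 (restock 31): 5 + 31 = 36
  Event 10 (restock 19): 36 + 19 = 55
Final: stock = 55, total_sold = 57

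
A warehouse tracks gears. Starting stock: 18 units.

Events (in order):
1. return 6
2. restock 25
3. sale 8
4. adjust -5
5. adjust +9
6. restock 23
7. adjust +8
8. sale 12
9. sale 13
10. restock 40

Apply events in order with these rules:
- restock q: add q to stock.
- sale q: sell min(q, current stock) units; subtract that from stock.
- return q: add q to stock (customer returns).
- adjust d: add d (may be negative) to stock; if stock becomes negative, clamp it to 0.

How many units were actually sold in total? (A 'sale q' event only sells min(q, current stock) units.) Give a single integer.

Processing events:
Start: stock = 18
  Event 1 (return 6): 18 + 6 = 24
  Event 2 (restock 25): 24 + 25 = 49
  Event 3 (sale 8): sell min(8,49)=8. stock: 49 - 8 = 41. total_sold = 8
  Event 4 (adjust -5): 41 + -5 = 36
  Event 5 (adjust +9): 36 + 9 = 45
  Event 6 (restock 23): 45 + 23 = 68
  Event 7 (adjust +8): 68 + 8 = 76
  Event 8 (sale 12): sell min(12,76)=12. stock: 76 - 12 = 64. total_sold = 20
  Event 9 (sale 13): sell min(13,64)=13. stock: 64 - 13 = 51. total_sold = 33
  Event 10 (restock 40): 51 + 40 = 91
Final: stock = 91, total_sold = 33

Answer: 33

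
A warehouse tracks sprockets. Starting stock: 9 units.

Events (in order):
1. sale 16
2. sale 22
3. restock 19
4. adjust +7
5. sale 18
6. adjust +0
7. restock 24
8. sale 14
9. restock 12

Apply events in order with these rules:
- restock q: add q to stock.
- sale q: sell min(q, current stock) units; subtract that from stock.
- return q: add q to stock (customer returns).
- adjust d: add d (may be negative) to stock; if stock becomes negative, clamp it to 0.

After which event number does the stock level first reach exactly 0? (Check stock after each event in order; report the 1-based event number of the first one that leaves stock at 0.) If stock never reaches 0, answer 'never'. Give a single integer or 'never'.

Answer: 1

Derivation:
Processing events:
Start: stock = 9
  Event 1 (sale 16): sell min(16,9)=9. stock: 9 - 9 = 0. total_sold = 9
  Event 2 (sale 22): sell min(22,0)=0. stock: 0 - 0 = 0. total_sold = 9
  Event 3 (restock 19): 0 + 19 = 19
  Event 4 (adjust +7): 19 + 7 = 26
  Event 5 (sale 18): sell min(18,26)=18. stock: 26 - 18 = 8. total_sold = 27
  Event 6 (adjust +0): 8 + 0 = 8
  Event 7 (restock 24): 8 + 24 = 32
  Event 8 (sale 14): sell min(14,32)=14. stock: 32 - 14 = 18. total_sold = 41
  Event 9 (restock 12): 18 + 12 = 30
Final: stock = 30, total_sold = 41

First zero at event 1.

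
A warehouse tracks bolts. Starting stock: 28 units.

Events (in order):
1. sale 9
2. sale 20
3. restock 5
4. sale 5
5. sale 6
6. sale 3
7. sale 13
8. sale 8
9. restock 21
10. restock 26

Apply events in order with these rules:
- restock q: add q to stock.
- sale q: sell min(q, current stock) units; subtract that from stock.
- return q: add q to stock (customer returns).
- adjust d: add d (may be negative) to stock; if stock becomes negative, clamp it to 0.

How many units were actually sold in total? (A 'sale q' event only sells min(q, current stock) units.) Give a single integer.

Processing events:
Start: stock = 28
  Event 1 (sale 9): sell min(9,28)=9. stock: 28 - 9 = 19. total_sold = 9
  Event 2 (sale 20): sell min(20,19)=19. stock: 19 - 19 = 0. total_sold = 28
  Event 3 (restock 5): 0 + 5 = 5
  Event 4 (sale 5): sell min(5,5)=5. stock: 5 - 5 = 0. total_sold = 33
  Event 5 (sale 6): sell min(6,0)=0. stock: 0 - 0 = 0. total_sold = 33
  Event 6 (sale 3): sell min(3,0)=0. stock: 0 - 0 = 0. total_sold = 33
  Event 7 (sale 13): sell min(13,0)=0. stock: 0 - 0 = 0. total_sold = 33
  Event 8 (sale 8): sell min(8,0)=0. stock: 0 - 0 = 0. total_sold = 33
  Event 9 (restock 21): 0 + 21 = 21
  Event 10 (restock 26): 21 + 26 = 47
Final: stock = 47, total_sold = 33

Answer: 33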